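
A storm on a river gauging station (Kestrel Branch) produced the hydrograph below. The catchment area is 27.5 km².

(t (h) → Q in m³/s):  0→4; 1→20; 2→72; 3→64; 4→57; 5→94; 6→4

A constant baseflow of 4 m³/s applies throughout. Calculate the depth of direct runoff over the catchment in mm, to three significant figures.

Direct runoff: 0.0, 16.0, 68.0, 60.0, 53.0, 90.0, 0.0 m³/s; ΣQ_DR = 287.0 m³/s.
V = ΣQ_DR · Δt = 287.0 × 3600 s = 1.033 × 10^6 m³.
Over A = 27.5 km², depth = V / A = 37.6 mm.

d ≈ 37.6 mm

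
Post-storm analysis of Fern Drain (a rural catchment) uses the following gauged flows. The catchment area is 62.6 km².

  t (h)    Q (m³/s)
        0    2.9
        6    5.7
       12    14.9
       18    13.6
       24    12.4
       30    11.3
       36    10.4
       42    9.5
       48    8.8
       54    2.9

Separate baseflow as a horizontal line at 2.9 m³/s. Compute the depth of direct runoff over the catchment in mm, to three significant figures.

d ≈ 21.9 mm

Direct runoff: 0.0, 2.8, 12.0, 10.7, 9.5, 8.4, 7.5, 6.6, 5.9, 0.0 m³/s; ΣQ_DR = 63.40 m³/s.
V = ΣQ_DR · Δt = 63.40 × 21600 s = 1.369 × 10^6 m³.
Over A = 62.6 km², depth = V / A = 21.9 mm.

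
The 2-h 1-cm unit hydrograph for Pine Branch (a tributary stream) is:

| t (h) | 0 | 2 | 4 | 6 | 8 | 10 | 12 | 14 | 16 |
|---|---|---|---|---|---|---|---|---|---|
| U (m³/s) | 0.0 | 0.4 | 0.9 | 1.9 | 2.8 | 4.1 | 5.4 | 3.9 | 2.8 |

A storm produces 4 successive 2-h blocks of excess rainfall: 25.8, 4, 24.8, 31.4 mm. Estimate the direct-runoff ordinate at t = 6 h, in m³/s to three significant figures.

Q ≈ 6.25 m³/s

By discrete convolution, Q_j = Σ (P_i / 10 mm) · U_{j−i}.
At t = 6 h (j=3): Q = (25.8/10)·1.9 + (4/10)·0.9 + (24.8/10)·0.4 + (31.4/10)·0.0 = 6.25 m³/s.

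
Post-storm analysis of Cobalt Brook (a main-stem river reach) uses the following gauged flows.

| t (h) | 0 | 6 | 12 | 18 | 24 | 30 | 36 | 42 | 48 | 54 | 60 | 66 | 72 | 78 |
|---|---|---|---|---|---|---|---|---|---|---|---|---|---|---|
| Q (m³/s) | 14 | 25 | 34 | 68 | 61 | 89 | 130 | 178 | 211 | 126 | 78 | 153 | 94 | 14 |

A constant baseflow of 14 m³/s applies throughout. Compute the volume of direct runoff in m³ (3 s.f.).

Direct-runoff ordinates (Q − Q_b): 0.0, 11.0, 20.0, 54.0, 47.0, 75.0, 116.0, 164.0, 197.0, 112.0, 64.0, 139.0, 80.0, 0.0 m³/s.
ΣQ_DR = 1079 m³/s.
With Δt = 6 h = 21600 s, V = ΣQ_DR · Δt = 1079 × 21600 = 2.33 × 10^7 m³.

V ≈ 2.33 × 10^7 m³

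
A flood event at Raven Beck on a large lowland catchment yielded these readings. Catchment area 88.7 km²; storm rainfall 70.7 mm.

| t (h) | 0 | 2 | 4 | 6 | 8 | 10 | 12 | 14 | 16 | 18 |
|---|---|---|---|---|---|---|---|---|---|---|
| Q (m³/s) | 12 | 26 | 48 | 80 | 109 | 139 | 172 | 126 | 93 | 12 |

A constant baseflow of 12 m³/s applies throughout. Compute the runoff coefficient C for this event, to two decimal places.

C ≈ 0.80

ΣQ_DR = 697.0 m³/s; V = ΣQ_DR·Δt = 5.018 × 10^6 m³.
Runoff depth d = V / A = 56.58 mm.
C = d / P = 56.58 / 70.7 = 0.80.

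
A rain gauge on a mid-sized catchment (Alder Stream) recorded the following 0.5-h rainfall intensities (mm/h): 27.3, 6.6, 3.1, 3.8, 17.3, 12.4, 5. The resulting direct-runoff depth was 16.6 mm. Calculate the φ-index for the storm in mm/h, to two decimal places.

Only the 3 blocks with intensity above φ contribute runoff: 27.3, 17.3, 12.4 mm/h.
Σ(I−φ)·Δt = d  ⇒  (27.3+17.3+12.4 − 3φ)·0.5 = 16.6
φ = (57.00 − 16.6/0.5) / 3 = 7.93 mm/h.

φ ≈ 7.93 mm/h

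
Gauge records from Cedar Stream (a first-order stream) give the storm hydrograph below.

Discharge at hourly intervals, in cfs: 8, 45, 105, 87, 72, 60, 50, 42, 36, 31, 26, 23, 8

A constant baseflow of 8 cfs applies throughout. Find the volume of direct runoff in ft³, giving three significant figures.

V ≈ 1.76 × 10^6 ft³

Direct-runoff ordinates (Q − Q_b): 0.0, 37.0, 97.0, 79.0, 64.0, 52.0, 42.0, 34.0, 28.0, 23.0, 18.0, 15.0, 0.0 cfs.
ΣQ_DR = 489.0 cfs.
With Δt = 1 h = 3600 s, V = ΣQ_DR · Δt = 489.0 × 3600 = 1.76 × 10^6 ft³.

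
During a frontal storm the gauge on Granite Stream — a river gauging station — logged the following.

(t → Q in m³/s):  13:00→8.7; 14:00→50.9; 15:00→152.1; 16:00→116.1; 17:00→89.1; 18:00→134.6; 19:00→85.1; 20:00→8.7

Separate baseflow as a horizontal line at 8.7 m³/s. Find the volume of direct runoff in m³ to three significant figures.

V ≈ 2.07 × 10^6 m³

Direct-runoff ordinates (Q − Q_b): 0.0, 42.2, 143.4, 107.4, 80.4, 125.9, 76.4, 0.0 m³/s.
ΣQ_DR = 575.7 m³/s.
With Δt = 1 h = 3600 s, V = ΣQ_DR · Δt = 575.7 × 3600 = 2.07 × 10^6 m³.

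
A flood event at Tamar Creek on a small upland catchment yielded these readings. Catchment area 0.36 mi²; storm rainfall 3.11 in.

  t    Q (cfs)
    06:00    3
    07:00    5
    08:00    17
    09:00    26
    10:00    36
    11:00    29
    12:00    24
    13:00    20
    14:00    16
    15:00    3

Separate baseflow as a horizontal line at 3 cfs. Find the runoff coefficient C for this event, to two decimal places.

C ≈ 0.21

ΣQ_DR = 149.0 cfs; V = ΣQ_DR·Δt = 5.364 × 10^5 ft³.
Runoff depth d = V / A = 0.6414 in.
C = d / P = 0.6414 / 3.11 = 0.21.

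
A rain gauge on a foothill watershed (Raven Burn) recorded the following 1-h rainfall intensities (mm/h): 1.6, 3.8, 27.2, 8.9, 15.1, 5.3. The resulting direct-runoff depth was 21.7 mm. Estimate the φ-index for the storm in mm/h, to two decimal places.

φ ≈ 10.30 mm/h

Only the 2 blocks with intensity above φ contribute runoff: 27.2, 15.1 mm/h.
Σ(I−φ)·Δt = d  ⇒  (27.2+15.1 − 2φ)·1 = 21.7
φ = (42.30 − 21.7/1) / 2 = 10.30 mm/h.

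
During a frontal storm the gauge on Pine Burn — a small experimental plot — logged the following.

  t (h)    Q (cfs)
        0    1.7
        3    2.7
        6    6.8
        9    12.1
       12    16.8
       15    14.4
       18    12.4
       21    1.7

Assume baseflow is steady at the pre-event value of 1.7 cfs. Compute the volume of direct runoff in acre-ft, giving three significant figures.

V ≈ 13.6 acre-ft

Direct-runoff ordinates (Q − Q_b): 0.0, 1.0, 5.1, 10.4, 15.1, 12.7, 10.7, 0.0 cfs.
ΣQ_DR = 55.00 cfs.
With Δt = 3 h = 10800 s, V = ΣQ_DR · Δt = 55.00 × 10800 = 5.94 × 10^5 ft³ = 13.6 acre-ft.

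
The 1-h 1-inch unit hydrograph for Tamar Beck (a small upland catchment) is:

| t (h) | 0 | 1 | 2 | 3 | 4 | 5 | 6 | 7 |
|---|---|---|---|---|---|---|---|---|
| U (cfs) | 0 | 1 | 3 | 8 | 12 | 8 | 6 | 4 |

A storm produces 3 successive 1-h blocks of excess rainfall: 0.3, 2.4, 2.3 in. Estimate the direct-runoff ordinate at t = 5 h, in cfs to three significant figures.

Q ≈ 49.6 cfs

By discrete convolution, Q_j = Σ (P_i / 1 in) · U_{j−i}.
At t = 5 h (j=5): Q = (0.3/1)·8 + (2.4/1)·12 + (2.3/1)·8 = 49.6 cfs.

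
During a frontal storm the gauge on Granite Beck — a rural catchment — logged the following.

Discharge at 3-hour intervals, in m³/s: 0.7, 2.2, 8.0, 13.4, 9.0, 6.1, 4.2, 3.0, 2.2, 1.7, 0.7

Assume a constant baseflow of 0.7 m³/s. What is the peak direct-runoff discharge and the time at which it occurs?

Subtracting baseflow gives direct-runoff ordinates: 0.0, 1.5, 7.3, 12.7, 8.3, 5.4, 3.5, 2.3, 1.5, 1.0, 0.0 m³/s.
The maximum is 12.7 m³/s, occurring at the reading for t = 9 h.

Q_p = 12.7 m³/s at t = 9 h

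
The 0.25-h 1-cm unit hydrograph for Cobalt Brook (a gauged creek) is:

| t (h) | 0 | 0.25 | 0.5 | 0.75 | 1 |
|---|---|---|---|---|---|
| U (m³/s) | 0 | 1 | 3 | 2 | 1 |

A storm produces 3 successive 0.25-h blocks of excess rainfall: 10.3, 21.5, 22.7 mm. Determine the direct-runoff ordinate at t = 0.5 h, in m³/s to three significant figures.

Q ≈ 5.24 m³/s

By discrete convolution, Q_j = Σ (P_i / 10 mm) · U_{j−i}.
At t = 0.5 h (j=2): Q = (10.3/10)·3 + (21.5/10)·1 + (22.7/10)·0 = 5.24 m³/s.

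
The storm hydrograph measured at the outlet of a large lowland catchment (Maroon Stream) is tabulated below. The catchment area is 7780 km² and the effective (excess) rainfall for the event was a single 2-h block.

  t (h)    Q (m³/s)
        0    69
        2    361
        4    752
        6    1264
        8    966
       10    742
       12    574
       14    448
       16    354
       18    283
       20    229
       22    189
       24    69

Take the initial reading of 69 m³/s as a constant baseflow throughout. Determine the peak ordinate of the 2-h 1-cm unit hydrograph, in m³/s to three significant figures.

U_p ≈ 2390 m³/s

Direct runoff: 0.0, 292.0, 683.0, 1195.0, 897.0, 673.0, 505.0, 379.0, 285.0, 214.0, 160.0, 120.0, 0.0 m³/s; ΣQ_DR = 5403 m³/s, peak = 1195.0 m³/s.
Runoff depth d = ΣQ_DR·Δt / A = 5403 × 7200 / (7780 km²) = 5.000 mm.
The 1-cm UH is the DRH scaled by (10 mm)/d, so U_p = 1195.0 × 10/5.000 = 2390 m³/s.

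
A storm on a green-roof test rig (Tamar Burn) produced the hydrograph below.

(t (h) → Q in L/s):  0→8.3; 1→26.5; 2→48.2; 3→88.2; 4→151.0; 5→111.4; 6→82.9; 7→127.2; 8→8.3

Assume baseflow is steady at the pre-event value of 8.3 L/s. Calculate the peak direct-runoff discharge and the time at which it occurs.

Q_p = 142.7 L/s at t = 4 h

Subtracting baseflow gives direct-runoff ordinates: 0.0, 18.2, 39.9, 79.9, 142.7, 103.1, 74.6, 118.9, 0.0 L/s.
The maximum is 142.7 L/s, occurring at the reading for t = 4 h.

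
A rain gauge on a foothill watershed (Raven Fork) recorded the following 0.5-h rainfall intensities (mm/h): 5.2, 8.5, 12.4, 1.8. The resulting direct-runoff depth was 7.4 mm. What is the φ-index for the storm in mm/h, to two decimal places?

Only the 3 blocks with intensity above φ contribute runoff: 5.2, 8.5, 12.4 mm/h.
Σ(I−φ)·Δt = d  ⇒  (5.2+8.5+12.4 − 3φ)·0.5 = 7.4
φ = (26.10 − 7.4/0.5) / 3 = 3.77 mm/h.

φ ≈ 3.77 mm/h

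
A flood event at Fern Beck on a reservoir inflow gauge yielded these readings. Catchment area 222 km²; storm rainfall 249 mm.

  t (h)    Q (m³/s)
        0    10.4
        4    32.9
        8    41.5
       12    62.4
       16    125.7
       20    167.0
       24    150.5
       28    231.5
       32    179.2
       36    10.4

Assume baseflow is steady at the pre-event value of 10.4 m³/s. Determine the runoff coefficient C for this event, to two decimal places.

C ≈ 0.24

ΣQ_DR = 907.5 m³/s; V = ΣQ_DR·Δt = 1.307 × 10^7 m³.
Runoff depth d = V / A = 58.86 mm.
C = d / P = 58.86 / 249 = 0.24.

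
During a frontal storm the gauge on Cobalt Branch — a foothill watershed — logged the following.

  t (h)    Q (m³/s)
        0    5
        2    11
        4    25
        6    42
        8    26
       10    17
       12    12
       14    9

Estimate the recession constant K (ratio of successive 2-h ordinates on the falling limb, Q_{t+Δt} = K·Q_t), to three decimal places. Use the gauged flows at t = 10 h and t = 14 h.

Using the recession-limb readings at t = 10 h and t = 14 h: Q falls from 17 to 9 m³/s over 2 intervals.
K = (Q₂/Q₁)^(1/2) = (9/17)^(1/2) = 0.728.

K ≈ 0.728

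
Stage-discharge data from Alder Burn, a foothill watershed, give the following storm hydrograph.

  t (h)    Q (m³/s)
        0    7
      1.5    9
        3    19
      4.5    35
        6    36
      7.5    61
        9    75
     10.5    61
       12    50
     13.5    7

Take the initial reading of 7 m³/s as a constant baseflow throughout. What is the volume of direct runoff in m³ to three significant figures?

V ≈ 1.57 × 10^6 m³

Direct-runoff ordinates (Q − Q_b): 0.0, 2.0, 12.0, 28.0, 29.0, 54.0, 68.0, 54.0, 43.0, 0.0 m³/s.
ΣQ_DR = 290.0 m³/s.
With Δt = 1.5 h = 5400 s, V = ΣQ_DR · Δt = 290.0 × 5400 = 1.57 × 10^6 m³.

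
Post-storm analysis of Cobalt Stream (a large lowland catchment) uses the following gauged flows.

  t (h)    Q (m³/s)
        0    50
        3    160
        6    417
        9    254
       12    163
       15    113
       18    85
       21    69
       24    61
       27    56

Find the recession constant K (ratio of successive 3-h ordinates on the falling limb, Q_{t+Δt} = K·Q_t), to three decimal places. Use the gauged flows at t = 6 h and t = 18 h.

K ≈ 0.672

Using the recession-limb readings at t = 6 h and t = 18 h: Q falls from 417 to 85 m³/s over 4 intervals.
K = (Q₂/Q₁)^(1/4) = (85/417)^(1/4) = 0.672.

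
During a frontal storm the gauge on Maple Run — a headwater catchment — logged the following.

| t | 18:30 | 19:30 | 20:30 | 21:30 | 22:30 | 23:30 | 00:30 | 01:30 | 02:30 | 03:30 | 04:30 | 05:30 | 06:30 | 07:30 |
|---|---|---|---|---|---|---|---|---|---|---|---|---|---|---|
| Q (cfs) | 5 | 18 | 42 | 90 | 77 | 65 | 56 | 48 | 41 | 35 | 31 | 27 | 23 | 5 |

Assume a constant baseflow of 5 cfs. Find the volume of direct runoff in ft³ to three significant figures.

Direct-runoff ordinates (Q − Q_b): 0.0, 13.0, 37.0, 85.0, 72.0, 60.0, 51.0, 43.0, 36.0, 30.0, 26.0, 22.0, 18.0, 0.0 cfs.
ΣQ_DR = 493.0 cfs.
With Δt = 1 h = 3600 s, V = ΣQ_DR · Δt = 493.0 × 3600 = 1.77 × 10^6 ft³.

V ≈ 1.77 × 10^6 ft³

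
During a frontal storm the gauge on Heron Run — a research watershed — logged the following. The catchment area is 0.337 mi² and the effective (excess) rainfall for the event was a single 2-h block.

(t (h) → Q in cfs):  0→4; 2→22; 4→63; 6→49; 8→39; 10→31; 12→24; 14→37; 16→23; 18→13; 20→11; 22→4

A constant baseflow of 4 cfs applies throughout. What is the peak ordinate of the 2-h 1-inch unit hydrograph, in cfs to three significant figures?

U_p ≈ 23.6 cfs

Direct runoff: 0.0, 18.0, 59.0, 45.0, 35.0, 27.0, 20.0, 33.0, 19.0, 9.0, 7.0, 0.0 cfs; ΣQ_DR = 272.0 cfs, peak = 59.0 cfs.
Runoff depth d = ΣQ_DR·Δt / A = 272.0 × 7200 / (0.337 mi²) = 2.501 in.
The 1-inch UH is the DRH scaled by (1 in)/d, so U_p = 59.0 × 1/2.501 = 23.6 cfs.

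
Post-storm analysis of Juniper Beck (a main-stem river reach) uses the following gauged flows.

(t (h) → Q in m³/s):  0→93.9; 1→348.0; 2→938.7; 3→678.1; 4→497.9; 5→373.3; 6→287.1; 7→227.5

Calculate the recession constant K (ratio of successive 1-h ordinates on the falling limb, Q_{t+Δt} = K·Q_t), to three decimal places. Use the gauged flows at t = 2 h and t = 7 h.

K ≈ 0.753

Using the recession-limb readings at t = 2 h and t = 7 h: Q falls from 938.7 to 227.5 m³/s over 5 intervals.
K = (Q₂/Q₁)^(1/5) = (227.5/938.7)^(1/5) = 0.753.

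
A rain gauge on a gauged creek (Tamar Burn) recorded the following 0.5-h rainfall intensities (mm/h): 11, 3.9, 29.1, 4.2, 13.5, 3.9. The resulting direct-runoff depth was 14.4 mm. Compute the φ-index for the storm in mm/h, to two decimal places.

φ ≈ 8.27 mm/h

Only the 3 blocks with intensity above φ contribute runoff: 11, 29.1, 13.5 mm/h.
Σ(I−φ)·Δt = d  ⇒  (11+29.1+13.5 − 3φ)·0.5 = 14.4
φ = (53.60 − 14.4/0.5) / 3 = 8.27 mm/h.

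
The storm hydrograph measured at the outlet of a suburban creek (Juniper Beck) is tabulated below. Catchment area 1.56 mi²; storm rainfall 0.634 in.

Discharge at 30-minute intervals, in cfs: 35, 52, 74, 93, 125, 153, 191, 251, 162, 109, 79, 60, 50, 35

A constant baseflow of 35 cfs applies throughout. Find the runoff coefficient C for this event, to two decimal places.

C ≈ 0.77

ΣQ_DR = 979.0 cfs; V = ΣQ_DR·Δt = 1.762 × 10^6 ft³.
Runoff depth d = V / A = 0.4862 in.
C = d / P = 0.4862 / 0.634 = 0.77.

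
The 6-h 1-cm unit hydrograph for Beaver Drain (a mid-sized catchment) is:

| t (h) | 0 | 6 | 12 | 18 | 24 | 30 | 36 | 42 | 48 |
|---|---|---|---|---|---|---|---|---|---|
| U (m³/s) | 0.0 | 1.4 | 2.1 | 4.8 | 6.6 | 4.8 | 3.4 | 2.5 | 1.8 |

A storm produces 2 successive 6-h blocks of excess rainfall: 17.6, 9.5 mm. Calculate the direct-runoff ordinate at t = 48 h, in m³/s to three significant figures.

Q ≈ 5.54 m³/s

By discrete convolution, Q_j = Σ (P_i / 10 mm) · U_{j−i}.
At t = 48 h (j=8): Q = (17.6/10)·1.8 + (9.5/10)·2.5 = 5.54 m³/s.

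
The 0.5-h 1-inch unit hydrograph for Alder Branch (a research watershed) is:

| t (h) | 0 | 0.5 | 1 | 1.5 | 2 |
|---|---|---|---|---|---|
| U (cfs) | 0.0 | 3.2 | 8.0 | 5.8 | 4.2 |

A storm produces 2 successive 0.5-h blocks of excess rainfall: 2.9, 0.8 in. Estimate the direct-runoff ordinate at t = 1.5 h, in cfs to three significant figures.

Q ≈ 23.2 cfs

By discrete convolution, Q_j = Σ (P_i / 1 in) · U_{j−i}.
At t = 1.5 h (j=3): Q = (2.9/1)·5.8 + (0.8/1)·8.0 = 23.2 cfs.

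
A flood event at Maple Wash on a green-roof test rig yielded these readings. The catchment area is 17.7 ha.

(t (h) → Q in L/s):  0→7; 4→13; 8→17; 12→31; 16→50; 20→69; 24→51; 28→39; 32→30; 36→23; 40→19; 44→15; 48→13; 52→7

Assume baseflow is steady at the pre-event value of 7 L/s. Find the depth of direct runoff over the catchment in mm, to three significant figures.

d ≈ 23.3 mm

Direct runoff: 0.0, 6.0, 10.0, 24.0, 43.0, 62.0, 44.0, 32.0, 23.0, 16.0, 12.0, 8.0, 6.0, 0.0 L/s; ΣQ_DR = 286.0 L/s.
V = ΣQ_DR · Δt = 286.0 × 14400 s = 4.118 × 10^6 L.
Over A = 17.7 ha, depth = V / A = 23.3 mm.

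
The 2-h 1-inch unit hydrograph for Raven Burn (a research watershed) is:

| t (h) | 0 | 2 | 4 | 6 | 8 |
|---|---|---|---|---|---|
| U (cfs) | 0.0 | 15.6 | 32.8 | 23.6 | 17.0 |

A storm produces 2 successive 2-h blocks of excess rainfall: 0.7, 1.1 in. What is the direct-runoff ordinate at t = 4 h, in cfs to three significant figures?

Q ≈ 40.1 cfs

By discrete convolution, Q_j = Σ (P_i / 1 in) · U_{j−i}.
At t = 4 h (j=2): Q = (0.7/1)·32.8 + (1.1/1)·15.6 = 40.1 cfs.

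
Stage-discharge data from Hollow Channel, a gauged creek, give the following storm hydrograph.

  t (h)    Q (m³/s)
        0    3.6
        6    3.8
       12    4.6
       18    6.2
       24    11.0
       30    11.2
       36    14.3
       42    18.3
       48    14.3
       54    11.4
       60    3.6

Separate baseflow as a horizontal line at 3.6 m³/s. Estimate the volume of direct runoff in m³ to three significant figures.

V ≈ 1.35 × 10^6 m³

Direct-runoff ordinates (Q − Q_b): 0.0, 0.2, 1.0, 2.6, 7.4, 7.6, 10.7, 14.7, 10.7, 7.8, 0.0 m³/s.
ΣQ_DR = 62.70 m³/s.
With Δt = 6 h = 21600 s, V = ΣQ_DR · Δt = 62.70 × 21600 = 1.35 × 10^6 m³.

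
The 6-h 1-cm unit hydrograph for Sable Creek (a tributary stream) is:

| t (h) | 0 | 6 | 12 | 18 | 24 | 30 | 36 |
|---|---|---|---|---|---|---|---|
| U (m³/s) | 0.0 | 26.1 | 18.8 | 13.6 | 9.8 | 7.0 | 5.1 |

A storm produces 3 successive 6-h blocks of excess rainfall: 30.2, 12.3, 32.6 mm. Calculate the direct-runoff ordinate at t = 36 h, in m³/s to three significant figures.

By discrete convolution, Q_j = Σ (P_i / 10 mm) · U_{j−i}.
At t = 36 h (j=6): Q = (30.2/10)·5.1 + (12.3/10)·7.0 + (32.6/10)·9.8 = 56.0 m³/s.

Q ≈ 56.0 m³/s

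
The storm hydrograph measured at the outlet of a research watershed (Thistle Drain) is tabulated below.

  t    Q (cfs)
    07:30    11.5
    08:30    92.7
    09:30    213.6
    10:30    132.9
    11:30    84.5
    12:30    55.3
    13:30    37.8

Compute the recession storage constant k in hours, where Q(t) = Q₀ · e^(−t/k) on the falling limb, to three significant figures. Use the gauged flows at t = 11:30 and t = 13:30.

On the falling limb, Q drops from 84.5 to 37.8 cfs between t = 11:30 and t = 13:30 (Δt = 2 h).
k = −Δt / ln(Q₂/Q₁) = −2 / ln(37.8/84.5) = 2.49 h.

k ≈ 2.49 h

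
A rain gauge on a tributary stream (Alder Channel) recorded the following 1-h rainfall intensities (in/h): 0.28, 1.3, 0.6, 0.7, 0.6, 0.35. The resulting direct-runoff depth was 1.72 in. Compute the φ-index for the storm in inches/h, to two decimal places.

Only the 4 blocks with intensity above φ contribute runoff: 1.3, 0.6, 0.7, 0.6 in/h.
Σ(I−φ)·Δt = d  ⇒  (1.3+0.6+0.7+0.6 − 4φ)·1 = 1.72
φ = (3.200 − 1.72/1) / 4 = 0.37 in/h.

φ ≈ 0.37 in/h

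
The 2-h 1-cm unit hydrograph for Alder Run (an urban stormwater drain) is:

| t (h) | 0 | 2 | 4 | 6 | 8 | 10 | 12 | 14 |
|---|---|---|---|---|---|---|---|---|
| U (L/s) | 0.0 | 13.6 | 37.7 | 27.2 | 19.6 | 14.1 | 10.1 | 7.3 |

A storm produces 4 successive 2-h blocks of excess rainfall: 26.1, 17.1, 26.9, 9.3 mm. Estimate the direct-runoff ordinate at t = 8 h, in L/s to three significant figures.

Q ≈ 212 L/s

By discrete convolution, Q_j = Σ (P_i / 10 mm) · U_{j−i}.
At t = 8 h (j=4): Q = (26.1/10)·19.6 + (17.1/10)·27.2 + (26.9/10)·37.7 + (9.3/10)·13.6 = 212 L/s.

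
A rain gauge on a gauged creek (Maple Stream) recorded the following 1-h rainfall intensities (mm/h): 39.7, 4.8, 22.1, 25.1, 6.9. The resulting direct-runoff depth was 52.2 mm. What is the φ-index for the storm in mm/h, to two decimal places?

Only the 3 blocks with intensity above φ contribute runoff: 39.7, 22.1, 25.1 mm/h.
Σ(I−φ)·Δt = d  ⇒  (39.7+22.1+25.1 − 3φ)·1 = 52.2
φ = (86.90 − 52.2/1) / 3 = 11.57 mm/h.

φ ≈ 11.57 mm/h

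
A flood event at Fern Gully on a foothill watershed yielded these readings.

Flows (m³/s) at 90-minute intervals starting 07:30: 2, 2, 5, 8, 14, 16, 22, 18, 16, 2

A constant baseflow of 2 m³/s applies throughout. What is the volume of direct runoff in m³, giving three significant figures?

V ≈ 4.59 × 10^5 m³

Direct-runoff ordinates (Q − Q_b): 0.0, 0.0, 3.0, 6.0, 12.0, 14.0, 20.0, 16.0, 14.0, 0.0 m³/s.
ΣQ_DR = 85.00 m³/s.
With Δt = 1.5 h = 5400 s, V = ΣQ_DR · Δt = 85.00 × 5400 = 4.59 × 10^5 m³.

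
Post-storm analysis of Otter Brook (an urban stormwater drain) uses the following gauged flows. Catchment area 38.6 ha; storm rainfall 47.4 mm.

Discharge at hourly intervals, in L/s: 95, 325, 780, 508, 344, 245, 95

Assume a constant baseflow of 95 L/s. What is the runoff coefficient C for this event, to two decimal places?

C ≈ 0.34

ΣQ_DR = 1727 L/s; V = ΣQ_DR·Δt = 6.217 × 10^6 L.
Runoff depth d = V / A = 16.11 mm.
C = d / P = 16.11 / 47.4 = 0.34.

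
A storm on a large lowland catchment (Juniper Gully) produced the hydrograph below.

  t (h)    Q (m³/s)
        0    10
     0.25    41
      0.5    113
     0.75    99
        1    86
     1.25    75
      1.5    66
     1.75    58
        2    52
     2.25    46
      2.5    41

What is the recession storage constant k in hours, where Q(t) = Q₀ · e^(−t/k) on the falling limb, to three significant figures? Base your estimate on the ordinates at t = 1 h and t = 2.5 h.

On the falling limb, Q drops from 86 to 41 m³/s between t = 1 h and t = 2.5 h (Δt = 1.5 h).
k = −Δt / ln(Q₂/Q₁) = −1.5 / ln(41/86) = 2.02 h.

k ≈ 2.02 h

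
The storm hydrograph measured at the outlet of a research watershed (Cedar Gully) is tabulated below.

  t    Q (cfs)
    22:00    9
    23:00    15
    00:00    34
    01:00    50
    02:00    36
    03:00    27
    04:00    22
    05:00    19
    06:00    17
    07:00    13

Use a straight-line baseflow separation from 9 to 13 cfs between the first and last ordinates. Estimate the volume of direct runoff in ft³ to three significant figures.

V ≈ 4.75 × 10^5 ft³

Direct-runoff ordinates (Q − Q_b): 0.00, 5.56, 24.11, 39.67, 25.22, 15.78, 10.33, 6.89, 4.44, 0.00 cfs.
ΣQ_DR = 132.0 cfs.
With Δt = 1 h = 3600 s, V = ΣQ_DR · Δt = 132.0 × 3600 = 4.75 × 10^5 ft³.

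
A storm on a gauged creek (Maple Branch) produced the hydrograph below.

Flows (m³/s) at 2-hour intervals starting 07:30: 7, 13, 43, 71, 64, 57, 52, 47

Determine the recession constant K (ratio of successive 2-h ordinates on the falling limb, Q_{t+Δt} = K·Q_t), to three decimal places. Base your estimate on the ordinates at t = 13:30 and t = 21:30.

K ≈ 0.902

Using the recession-limb readings at t = 13:30 and t = 21:30: Q falls from 71 to 47 m³/s over 4 intervals.
K = (Q₂/Q₁)^(1/4) = (47/71)^(1/4) = 0.902.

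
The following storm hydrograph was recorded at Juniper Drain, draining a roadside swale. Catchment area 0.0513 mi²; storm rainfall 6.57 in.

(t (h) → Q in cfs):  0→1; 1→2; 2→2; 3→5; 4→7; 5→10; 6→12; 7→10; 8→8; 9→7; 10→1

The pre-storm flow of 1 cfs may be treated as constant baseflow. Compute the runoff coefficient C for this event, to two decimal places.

ΣQ_DR = 54.00 cfs; V = ΣQ_DR·Δt = 1.944 × 10^5 ft³.
Runoff depth d = V / A = 1.631 in.
C = d / P = 1.631 / 6.57 = 0.25.

C ≈ 0.25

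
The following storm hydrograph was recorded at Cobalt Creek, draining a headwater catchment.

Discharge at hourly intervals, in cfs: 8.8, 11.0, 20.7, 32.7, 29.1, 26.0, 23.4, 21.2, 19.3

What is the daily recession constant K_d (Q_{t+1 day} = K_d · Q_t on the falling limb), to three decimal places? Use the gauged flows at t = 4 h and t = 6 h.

K_d ≈ 0.073

Between t = 4 h and t = 6 h the flow falls from 29.1 to 23.4 cfs over 2×1 h = 2 h.
Per-interval ratio K = (23.4/29.1)^(1/2) = 0.8967; K_d = K^(24/1) = 0.073.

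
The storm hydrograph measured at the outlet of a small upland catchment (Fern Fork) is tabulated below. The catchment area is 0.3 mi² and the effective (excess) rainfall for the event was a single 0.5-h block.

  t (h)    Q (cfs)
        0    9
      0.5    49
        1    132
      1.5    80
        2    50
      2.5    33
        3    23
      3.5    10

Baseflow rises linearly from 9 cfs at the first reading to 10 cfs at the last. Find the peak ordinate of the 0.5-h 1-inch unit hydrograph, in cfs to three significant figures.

U_p ≈ 153 cfs

Direct runoff: 0.00, 39.86, 122.71, 70.57, 40.43, 23.29, 13.14, 0.00 cfs; ΣQ_DR = 310.0 cfs, peak = 122.71 cfs.
Runoff depth d = ΣQ_DR·Δt / A = 310.0 × 1800 / (0.3 mi²) = 0.8006 in.
The 1-inch UH is the DRH scaled by (1 in)/d, so U_p = 122.71 × 1/0.8006 = 153 cfs.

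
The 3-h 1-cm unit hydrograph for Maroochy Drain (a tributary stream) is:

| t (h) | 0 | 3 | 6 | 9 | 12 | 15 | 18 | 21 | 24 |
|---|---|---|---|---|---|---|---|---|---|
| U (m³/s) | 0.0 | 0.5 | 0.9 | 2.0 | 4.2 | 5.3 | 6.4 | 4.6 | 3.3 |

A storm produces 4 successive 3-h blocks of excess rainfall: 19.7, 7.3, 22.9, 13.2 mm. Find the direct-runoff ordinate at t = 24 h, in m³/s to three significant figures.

By discrete convolution, Q_j = Σ (P_i / 10 mm) · U_{j−i}.
At t = 24 h (j=8): Q = (19.7/10)·3.3 + (7.3/10)·4.6 + (22.9/10)·6.4 + (13.2/10)·5.3 = 31.5 m³/s.

Q ≈ 31.5 m³/s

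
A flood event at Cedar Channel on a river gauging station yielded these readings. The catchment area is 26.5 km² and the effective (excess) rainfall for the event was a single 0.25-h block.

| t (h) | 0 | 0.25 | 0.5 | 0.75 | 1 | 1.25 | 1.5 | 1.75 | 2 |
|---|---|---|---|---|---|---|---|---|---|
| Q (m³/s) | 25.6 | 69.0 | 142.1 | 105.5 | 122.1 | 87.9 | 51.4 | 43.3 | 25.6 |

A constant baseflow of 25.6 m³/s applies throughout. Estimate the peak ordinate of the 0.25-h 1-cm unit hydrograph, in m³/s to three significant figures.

U_p ≈ 77.6 m³/s

Direct runoff: 0.0, 43.4, 116.5, 79.9, 96.5, 62.3, 25.8, 17.7, 0.0 m³/s; ΣQ_DR = 442.1 m³/s, peak = 116.5 m³/s.
Runoff depth d = ΣQ_DR·Δt / A = 442.1 × 900 / (26.5 km²) = 15.01 mm.
The 1-cm UH is the DRH scaled by (10 mm)/d, so U_p = 116.5 × 10/15.01 = 77.6 m³/s.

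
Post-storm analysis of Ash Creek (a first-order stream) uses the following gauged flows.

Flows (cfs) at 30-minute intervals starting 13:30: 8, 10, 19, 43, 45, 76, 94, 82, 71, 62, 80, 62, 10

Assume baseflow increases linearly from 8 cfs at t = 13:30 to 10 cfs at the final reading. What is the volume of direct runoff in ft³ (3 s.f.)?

V ≈ 9.81 × 10^5 ft³

Direct-runoff ordinates (Q − Q_b): 0.00, 1.83, 10.67, 34.50, 36.33, 67.17, 85.00, 72.83, 61.67, 52.50, 70.33, 52.17, 0.00 cfs.
ΣQ_DR = 545.0 cfs.
With Δt = 0.5 h = 1800 s, V = ΣQ_DR · Δt = 545.0 × 1800 = 9.81 × 10^5 ft³.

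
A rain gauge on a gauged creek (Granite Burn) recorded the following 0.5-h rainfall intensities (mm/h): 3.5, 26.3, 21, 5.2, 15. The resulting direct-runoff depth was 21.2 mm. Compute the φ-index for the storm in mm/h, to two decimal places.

Only the 3 blocks with intensity above φ contribute runoff: 26.3, 21, 15 mm/h.
Σ(I−φ)·Δt = d  ⇒  (26.3+21+15 − 3φ)·0.5 = 21.2
φ = (62.30 − 21.2/0.5) / 3 = 6.63 mm/h.

φ ≈ 6.63 mm/h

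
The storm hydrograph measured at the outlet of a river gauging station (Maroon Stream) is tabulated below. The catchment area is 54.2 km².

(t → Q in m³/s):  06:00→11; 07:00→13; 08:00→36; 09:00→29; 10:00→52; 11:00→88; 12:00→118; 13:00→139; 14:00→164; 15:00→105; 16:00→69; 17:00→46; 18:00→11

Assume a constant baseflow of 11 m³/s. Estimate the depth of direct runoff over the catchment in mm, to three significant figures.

d ≈ 49.0 mm

Direct runoff: 0.0, 2.0, 25.0, 18.0, 41.0, 77.0, 107.0, 128.0, 153.0, 94.0, 58.0, 35.0, 0.0 m³/s; ΣQ_DR = 738.0 m³/s.
V = ΣQ_DR · Δt = 738.0 × 3600 s = 2.657 × 10^6 m³.
Over A = 54.2 km², depth = V / A = 49.0 mm.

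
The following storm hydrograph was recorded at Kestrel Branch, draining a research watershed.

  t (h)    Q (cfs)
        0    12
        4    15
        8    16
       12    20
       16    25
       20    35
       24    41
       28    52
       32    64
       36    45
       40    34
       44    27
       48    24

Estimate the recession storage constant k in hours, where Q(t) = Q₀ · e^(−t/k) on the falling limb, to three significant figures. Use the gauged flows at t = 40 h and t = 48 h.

k ≈ 23.0 h

On the falling limb, Q drops from 34 to 24 cfs between t = 40 h and t = 48 h (Δt = 8 h).
k = −Δt / ln(Q₂/Q₁) = −8 / ln(24/34) = 23.0 h.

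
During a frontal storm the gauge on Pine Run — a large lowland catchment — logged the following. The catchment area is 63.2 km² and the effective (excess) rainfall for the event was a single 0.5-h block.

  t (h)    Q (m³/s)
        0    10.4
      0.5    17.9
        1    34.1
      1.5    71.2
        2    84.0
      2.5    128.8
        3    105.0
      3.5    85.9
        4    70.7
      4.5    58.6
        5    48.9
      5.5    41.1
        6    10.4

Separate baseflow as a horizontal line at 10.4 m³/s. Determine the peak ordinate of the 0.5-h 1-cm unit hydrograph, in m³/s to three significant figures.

Direct runoff: 0.0, 7.5, 23.7, 60.8, 73.6, 118.4, 94.6, 75.5, 60.3, 48.2, 38.5, 30.7, 0.0 m³/s; ΣQ_DR = 631.8 m³/s, peak = 118.4 m³/s.
Runoff depth d = ΣQ_DR·Δt / A = 631.8 × 1800 / (63.2 km²) = 17.99 mm.
The 1-cm UH is the DRH scaled by (10 mm)/d, so U_p = 118.4 × 10/17.99 = 65.8 m³/s.

U_p ≈ 65.8 m³/s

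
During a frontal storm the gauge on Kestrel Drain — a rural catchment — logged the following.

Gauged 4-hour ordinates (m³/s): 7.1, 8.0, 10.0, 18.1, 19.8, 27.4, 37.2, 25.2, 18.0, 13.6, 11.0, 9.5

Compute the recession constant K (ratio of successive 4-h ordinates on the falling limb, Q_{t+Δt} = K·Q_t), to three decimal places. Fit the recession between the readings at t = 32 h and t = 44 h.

Using the recession-limb readings at t = 32 h and t = 44 h: Q falls from 18.0 to 9.5 m³/s over 3 intervals.
K = (Q₂/Q₁)^(1/3) = (9.5/18.0)^(1/3) = 0.808.

K ≈ 0.808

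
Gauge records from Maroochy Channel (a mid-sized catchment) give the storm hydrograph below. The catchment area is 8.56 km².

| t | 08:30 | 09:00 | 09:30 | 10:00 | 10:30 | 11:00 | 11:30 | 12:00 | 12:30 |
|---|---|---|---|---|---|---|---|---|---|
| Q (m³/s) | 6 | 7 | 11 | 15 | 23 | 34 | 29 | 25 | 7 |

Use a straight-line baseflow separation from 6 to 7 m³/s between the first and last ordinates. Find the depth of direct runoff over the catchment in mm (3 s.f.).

d ≈ 20.7 mm

Direct runoff: 0.00, 0.88, 4.75, 8.62, 16.50, 27.38, 22.25, 18.12, 0.00 m³/s; ΣQ_DR = 98.50 m³/s.
V = ΣQ_DR · Δt = 98.50 × 1800 s = 1.773 × 10^5 m³.
Over A = 8.56 km², depth = V / A = 20.7 mm.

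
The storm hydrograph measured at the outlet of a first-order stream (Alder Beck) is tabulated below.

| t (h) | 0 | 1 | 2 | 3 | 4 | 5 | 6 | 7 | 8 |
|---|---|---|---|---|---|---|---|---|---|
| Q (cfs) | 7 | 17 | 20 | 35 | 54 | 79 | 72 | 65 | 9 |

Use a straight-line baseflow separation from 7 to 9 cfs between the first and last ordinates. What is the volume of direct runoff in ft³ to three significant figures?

Direct-runoff ordinates (Q − Q_b): 0.00, 9.75, 12.50, 27.25, 46.00, 70.75, 63.50, 56.25, 0.00 cfs.
ΣQ_DR = 286.0 cfs.
With Δt = 1 h = 3600 s, V = ΣQ_DR · Δt = 286.0 × 3600 = 1.03 × 10^6 ft³.

V ≈ 1.03 × 10^6 ft³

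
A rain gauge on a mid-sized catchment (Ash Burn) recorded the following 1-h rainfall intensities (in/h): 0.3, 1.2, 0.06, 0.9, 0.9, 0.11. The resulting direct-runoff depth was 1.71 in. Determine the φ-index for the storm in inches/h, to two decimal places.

Only the 3 blocks with intensity above φ contribute runoff: 1.2, 0.9, 0.9 in/h.
Σ(I−φ)·Δt = d  ⇒  (1.2+0.9+0.9 − 3φ)·1 = 1.71
φ = (3.000 − 1.71/1) / 3 = 0.43 in/h.

φ ≈ 0.43 in/h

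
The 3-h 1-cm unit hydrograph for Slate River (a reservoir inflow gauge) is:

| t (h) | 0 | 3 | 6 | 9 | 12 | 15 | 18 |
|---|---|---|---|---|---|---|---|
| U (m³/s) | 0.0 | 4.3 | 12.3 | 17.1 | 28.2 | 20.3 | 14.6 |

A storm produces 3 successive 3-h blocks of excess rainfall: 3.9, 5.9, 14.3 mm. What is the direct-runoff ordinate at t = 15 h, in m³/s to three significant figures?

Q ≈ 49.0 m³/s

By discrete convolution, Q_j = Σ (P_i / 10 mm) · U_{j−i}.
At t = 15 h (j=5): Q = (3.9/10)·20.3 + (5.9/10)·28.2 + (14.3/10)·17.1 = 49.0 m³/s.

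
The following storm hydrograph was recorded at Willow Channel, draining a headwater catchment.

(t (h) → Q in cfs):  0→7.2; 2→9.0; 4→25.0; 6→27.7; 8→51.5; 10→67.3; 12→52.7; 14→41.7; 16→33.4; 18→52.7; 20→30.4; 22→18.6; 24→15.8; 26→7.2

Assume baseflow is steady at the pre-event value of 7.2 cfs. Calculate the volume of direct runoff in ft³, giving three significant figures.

Direct-runoff ordinates (Q − Q_b): 0.0, 1.8, 17.8, 20.5, 44.3, 60.1, 45.5, 34.5, 26.2, 45.5, 23.2, 11.4, 8.6, 0.0 cfs.
ΣQ_DR = 339.4 cfs.
With Δt = 2 h = 7200 s, V = ΣQ_DR · Δt = 339.4 × 7200 = 2.44 × 10^6 ft³.

V ≈ 2.44 × 10^6 ft³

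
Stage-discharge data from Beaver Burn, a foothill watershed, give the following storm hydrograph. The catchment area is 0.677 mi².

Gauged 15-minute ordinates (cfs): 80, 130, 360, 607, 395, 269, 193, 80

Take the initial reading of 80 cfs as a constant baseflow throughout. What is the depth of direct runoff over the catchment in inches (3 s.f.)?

Direct runoff: 0.0, 50.0, 280.0, 527.0, 315.0, 189.0, 113.0, 0.0 cfs; ΣQ_DR = 1474 cfs.
V = ΣQ_DR · Δt = 1474 × 900 s = 1.327 × 10^6 ft³.
Over A = 0.677 mi², depth = V / A = 0.843 in.

d ≈ 0.843 in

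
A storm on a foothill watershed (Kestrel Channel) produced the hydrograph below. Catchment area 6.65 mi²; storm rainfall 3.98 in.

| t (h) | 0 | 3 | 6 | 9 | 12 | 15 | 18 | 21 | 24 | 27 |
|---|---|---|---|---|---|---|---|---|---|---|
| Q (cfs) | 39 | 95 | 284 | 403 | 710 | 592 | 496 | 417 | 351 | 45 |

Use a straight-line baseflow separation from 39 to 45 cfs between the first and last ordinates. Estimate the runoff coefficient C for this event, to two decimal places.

C ≈ 0.53

ΣQ_DR = 3012 cfs; V = ΣQ_DR·Δt = 3.253 × 10^7 ft³.
Runoff depth d = V / A = 2.106 in.
C = d / P = 2.106 / 3.98 = 0.53.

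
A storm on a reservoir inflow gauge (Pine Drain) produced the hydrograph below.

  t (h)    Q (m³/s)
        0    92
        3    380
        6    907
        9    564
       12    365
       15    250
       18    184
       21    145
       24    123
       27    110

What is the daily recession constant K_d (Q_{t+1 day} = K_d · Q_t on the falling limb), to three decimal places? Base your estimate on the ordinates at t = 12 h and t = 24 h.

Between t = 12 h and t = 24 h the flow falls from 365 to 123 m³/s over 4×3 h = 12 h.
Per-interval ratio K = (123/365)^(1/4) = 0.7619; K_d = K^(24/3) = 0.114.

K_d ≈ 0.114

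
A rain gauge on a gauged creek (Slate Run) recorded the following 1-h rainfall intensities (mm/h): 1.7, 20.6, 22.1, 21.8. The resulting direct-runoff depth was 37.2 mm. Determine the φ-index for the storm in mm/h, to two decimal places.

φ ≈ 9.10 mm/h

Only the 3 blocks with intensity above φ contribute runoff: 20.6, 22.1, 21.8 mm/h.
Σ(I−φ)·Δt = d  ⇒  (20.6+22.1+21.8 − 3φ)·1 = 37.2
φ = (64.50 − 37.2/1) / 3 = 9.10 mm/h.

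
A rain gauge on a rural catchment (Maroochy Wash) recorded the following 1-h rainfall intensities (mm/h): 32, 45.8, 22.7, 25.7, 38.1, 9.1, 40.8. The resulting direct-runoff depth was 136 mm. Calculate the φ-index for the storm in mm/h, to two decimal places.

Only the 6 blocks with intensity above φ contribute runoff: 32, 45.8, 22.7, 25.7, 38.1, 40.8 mm/h.
Σ(I−φ)·Δt = d  ⇒  (32+45.8+22.7+25.7+38.1+40.8 − 6φ)·1 = 136
φ = (205.1 − 136/1) / 6 = 11.52 mm/h.

φ ≈ 11.52 mm/h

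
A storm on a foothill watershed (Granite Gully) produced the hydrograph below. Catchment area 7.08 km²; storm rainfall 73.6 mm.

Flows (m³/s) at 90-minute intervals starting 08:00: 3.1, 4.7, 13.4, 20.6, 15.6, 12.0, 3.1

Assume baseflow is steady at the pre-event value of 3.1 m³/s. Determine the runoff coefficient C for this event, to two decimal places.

ΣQ_DR = 50.80 m³/s; V = ΣQ_DR·Δt = 2.743 × 10^5 m³.
Runoff depth d = V / A = 38.75 mm.
C = d / P = 38.75 / 73.6 = 0.53.

C ≈ 0.53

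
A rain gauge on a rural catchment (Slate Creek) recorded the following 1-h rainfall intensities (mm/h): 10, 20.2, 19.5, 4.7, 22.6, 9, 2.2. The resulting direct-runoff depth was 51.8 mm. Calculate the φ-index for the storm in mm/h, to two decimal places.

Only the 5 blocks with intensity above φ contribute runoff: 10, 20.2, 19.5, 22.6, 9 mm/h.
Σ(I−φ)·Δt = d  ⇒  (10+20.2+19.5+22.6+9 − 5φ)·1 = 51.8
φ = (81.30 − 51.8/1) / 5 = 5.90 mm/h.

φ ≈ 5.90 mm/h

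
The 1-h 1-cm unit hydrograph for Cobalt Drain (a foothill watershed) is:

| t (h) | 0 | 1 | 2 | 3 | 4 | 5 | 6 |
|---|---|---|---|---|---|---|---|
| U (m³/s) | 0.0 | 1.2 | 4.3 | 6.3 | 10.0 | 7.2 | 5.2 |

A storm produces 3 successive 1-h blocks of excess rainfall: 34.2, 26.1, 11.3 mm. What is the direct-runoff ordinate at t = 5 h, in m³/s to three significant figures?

By discrete convolution, Q_j = Σ (P_i / 10 mm) · U_{j−i}.
At t = 5 h (j=5): Q = (34.2/10)·7.2 + (26.1/10)·10.0 + (11.3/10)·6.3 = 57.8 m³/s.

Q ≈ 57.8 m³/s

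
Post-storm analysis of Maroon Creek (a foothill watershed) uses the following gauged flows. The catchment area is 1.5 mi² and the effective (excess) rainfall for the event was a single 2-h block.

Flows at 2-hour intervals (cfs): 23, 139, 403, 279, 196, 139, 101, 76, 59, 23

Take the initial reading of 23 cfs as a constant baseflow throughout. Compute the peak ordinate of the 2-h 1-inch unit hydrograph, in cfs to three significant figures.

Direct runoff: 0.0, 116.0, 380.0, 256.0, 173.0, 116.0, 78.0, 53.0, 36.0, 0.0 cfs; ΣQ_DR = 1208 cfs, peak = 380.0 cfs.
Runoff depth d = ΣQ_DR·Δt / A = 1208 × 7200 / (1.5 mi²) = 2.496 in.
The 1-inch UH is the DRH scaled by (1 in)/d, so U_p = 380.0 × 1/2.496 = 152 cfs.

U_p ≈ 152 cfs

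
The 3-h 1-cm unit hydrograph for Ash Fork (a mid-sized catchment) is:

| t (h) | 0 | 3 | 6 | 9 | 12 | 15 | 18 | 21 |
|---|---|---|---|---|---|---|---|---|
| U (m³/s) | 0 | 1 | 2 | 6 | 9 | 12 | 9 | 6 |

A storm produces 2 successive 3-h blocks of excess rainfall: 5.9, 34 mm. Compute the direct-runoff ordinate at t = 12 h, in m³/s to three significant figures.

Q ≈ 25.7 m³/s

By discrete convolution, Q_j = Σ (P_i / 10 mm) · U_{j−i}.
At t = 12 h (j=4): Q = (5.9/10)·9 + (34/10)·6 = 25.7 m³/s.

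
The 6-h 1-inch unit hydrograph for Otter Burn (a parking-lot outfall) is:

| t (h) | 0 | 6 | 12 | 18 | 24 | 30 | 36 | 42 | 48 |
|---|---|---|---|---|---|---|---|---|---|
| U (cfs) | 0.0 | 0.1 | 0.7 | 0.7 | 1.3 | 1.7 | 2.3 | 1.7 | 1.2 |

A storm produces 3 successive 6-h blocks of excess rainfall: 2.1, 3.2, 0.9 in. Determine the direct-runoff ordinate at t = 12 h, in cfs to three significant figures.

By discrete convolution, Q_j = Σ (P_i / 1 in) · U_{j−i}.
At t = 12 h (j=2): Q = (2.1/1)·0.7 + (3.2/1)·0.1 + (0.9/1)·0.0 = 1.79 cfs.

Q ≈ 1.79 cfs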